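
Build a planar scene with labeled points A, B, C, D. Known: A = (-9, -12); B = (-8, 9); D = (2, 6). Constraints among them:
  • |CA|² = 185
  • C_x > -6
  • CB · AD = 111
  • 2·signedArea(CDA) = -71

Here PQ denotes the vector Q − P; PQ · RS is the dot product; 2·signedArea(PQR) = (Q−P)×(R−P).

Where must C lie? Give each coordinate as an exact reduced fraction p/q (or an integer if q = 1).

1. C_x = -5  [2·signedArea(CDA) = -71 ∩ CB · AD = 111]
2. C_y = 1  [2·signedArea(CDA) = -71 ∩ CB · AD = 111]
   → C = (-5, 1)

C = (-5, 1)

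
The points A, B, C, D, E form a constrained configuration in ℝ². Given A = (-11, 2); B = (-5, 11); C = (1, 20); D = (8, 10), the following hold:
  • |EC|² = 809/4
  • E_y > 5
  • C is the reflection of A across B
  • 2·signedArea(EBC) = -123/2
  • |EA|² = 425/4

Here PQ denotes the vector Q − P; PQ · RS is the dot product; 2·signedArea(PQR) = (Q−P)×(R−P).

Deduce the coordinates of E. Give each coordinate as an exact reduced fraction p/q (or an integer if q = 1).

E = (-3/2, 6)

1. E_x = -3/2  [line -9·x + 6·y + -99/2 = 0 ∩ |EA|² = 425/4]
2. E_y = 6  [line -9·x + 6·y + -99/2 = 0 ∩ |EA|² = 425/4]
   → E = (-3/2, 6)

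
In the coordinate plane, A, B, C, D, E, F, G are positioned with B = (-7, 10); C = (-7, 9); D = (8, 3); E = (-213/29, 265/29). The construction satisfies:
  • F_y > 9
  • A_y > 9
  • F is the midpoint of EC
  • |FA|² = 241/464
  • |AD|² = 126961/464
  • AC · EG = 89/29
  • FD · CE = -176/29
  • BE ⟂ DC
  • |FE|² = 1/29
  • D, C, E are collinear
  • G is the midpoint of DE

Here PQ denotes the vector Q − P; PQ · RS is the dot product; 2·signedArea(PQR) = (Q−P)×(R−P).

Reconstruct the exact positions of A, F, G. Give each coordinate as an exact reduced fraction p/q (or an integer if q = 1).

1. F_x = -208/29  [F is the midpoint of EC]
2. F_y = 263/29  [F is the midpoint of EC]
   → F = (-208/29, 263/29)
3. G_x = 19/58  [G is the midpoint of DE]
4. G_y = 176/29  [G is the midpoint of DE]
   → G = (19/58, 176/29)
5. A_x = -411/58  [line -445/58·x + 89/29·y + -4895/58 = 0 ∩ |AD|² = 126961/464]
6. A_y = 1135/116  [line -445/58·x + 89/29·y + -4895/58 = 0 ∩ |AD|² = 126961/464]
   → A = (-411/58, 1135/116)

A = (-411/58, 1135/116)
F = (-208/29, 263/29)
G = (19/58, 176/29)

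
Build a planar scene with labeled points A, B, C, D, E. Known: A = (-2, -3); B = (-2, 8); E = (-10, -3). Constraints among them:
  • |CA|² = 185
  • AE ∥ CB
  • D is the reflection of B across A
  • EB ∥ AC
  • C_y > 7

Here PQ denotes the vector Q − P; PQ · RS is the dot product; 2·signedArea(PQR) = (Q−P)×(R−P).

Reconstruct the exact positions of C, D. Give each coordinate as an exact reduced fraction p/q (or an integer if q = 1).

C = (6, 8)
D = (-2, -14)

1. C_x = 6  [AE ∥ CB ∩ EB ∥ AC]
2. C_y = 8  [AE ∥ CB ∩ EB ∥ AC]
   → C = (6, 8)
3. D_x = -2  [D is the reflection of B across A]
4. D_y = -14  [D is the reflection of B across A]
   → D = (-2, -14)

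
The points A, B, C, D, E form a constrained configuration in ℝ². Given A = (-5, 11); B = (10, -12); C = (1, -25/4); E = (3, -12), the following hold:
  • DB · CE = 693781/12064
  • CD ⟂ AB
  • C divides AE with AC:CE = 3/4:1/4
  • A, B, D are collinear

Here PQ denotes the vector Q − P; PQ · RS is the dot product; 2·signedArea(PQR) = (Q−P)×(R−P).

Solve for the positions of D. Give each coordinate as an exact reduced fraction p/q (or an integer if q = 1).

D = (14125/3016, -11605/3016)

1. D_x = 14125/3016  [A, B, D are collinear ∩ CD ⟂ AB]
2. D_y = -11605/3016  [A, B, D are collinear ∩ CD ⟂ AB]
   → D = (14125/3016, -11605/3016)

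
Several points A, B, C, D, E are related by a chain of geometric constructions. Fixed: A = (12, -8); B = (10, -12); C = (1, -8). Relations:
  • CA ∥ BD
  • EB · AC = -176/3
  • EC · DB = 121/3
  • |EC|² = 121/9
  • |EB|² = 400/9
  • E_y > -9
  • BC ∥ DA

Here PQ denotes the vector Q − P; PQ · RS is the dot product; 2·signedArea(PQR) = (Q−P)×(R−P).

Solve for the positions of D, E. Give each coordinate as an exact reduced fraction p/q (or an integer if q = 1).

1. D_x = 21  [BC ∥ DA ∩ CA ∥ BD]
2. D_y = -12  [BC ∥ DA ∩ CA ∥ BD]
   → D = (21, -12)
3. E_x = 14/3  [EC · DB = 121/3]
4. E_y = -8  [|EB|² = 400/9]
   → E = (14/3, -8)

D = (21, -12)
E = (14/3, -8)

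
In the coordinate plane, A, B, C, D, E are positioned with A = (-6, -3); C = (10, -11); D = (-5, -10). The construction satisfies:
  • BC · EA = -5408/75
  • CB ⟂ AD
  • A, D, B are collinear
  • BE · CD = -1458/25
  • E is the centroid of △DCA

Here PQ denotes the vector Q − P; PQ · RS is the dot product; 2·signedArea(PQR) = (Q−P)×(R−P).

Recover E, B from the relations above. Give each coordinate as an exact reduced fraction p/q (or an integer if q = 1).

1. E_x = -1/3  [E is the centroid of △DCA]
2. E_y = -8  [E is the centroid of △DCA]
   → E = (-1/3, -8)
3. B_x = -114/25  [A, D, B are collinear ∩ CB ⟂ AD]
4. B_y = -327/25  [A, D, B are collinear ∩ CB ⟂ AD]
   → B = (-114/25, -327/25)

B = (-114/25, -327/25)
E = (-1/3, -8)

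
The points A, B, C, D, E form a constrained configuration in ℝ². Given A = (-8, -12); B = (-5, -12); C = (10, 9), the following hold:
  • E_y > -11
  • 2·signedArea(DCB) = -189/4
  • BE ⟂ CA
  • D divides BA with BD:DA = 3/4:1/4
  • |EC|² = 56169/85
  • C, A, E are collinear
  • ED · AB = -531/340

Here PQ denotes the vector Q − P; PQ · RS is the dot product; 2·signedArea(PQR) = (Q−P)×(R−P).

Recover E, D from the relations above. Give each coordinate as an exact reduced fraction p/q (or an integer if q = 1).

D = (-29/4, -12)
E = (-572/85, -894/85)

1. E_x = -572/85  [C, A, E are collinear ∩ BE ⟂ CA]
2. E_y = -894/85  [C, A, E are collinear ∩ BE ⟂ CA]
   → E = (-572/85, -894/85)
3. D_x = -29/4  [D divides BA with BD:DA = 3/4:1/4]
4. D_y = -12  [D divides BA with BD:DA = 3/4:1/4]
   → D = (-29/4, -12)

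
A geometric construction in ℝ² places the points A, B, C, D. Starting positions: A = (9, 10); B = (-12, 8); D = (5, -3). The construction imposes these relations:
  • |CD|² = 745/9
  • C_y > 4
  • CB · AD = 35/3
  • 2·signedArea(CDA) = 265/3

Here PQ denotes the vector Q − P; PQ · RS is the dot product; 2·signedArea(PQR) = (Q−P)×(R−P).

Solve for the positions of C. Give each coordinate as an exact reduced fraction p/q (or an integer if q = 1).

C = (2/3, 5)

1. C_x = 2/3  [2·signedArea(CDA) = 265/3 ∩ CB · AD = 35/3]
2. C_y = 5  [2·signedArea(CDA) = 265/3 ∩ CB · AD = 35/3]
   → C = (2/3, 5)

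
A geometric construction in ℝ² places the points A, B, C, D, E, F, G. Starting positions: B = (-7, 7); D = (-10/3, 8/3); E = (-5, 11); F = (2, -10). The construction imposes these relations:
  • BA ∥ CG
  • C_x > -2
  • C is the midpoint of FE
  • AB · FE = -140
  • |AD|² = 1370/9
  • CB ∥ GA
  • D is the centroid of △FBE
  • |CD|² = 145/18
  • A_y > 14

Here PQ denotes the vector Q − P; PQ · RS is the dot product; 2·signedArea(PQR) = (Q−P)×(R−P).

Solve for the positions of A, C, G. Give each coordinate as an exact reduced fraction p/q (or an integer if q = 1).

1. A_x = -3  [line 7·x + -21·y + 336 = 0 ∩ |AD|² = 1370/9]
2. A_y = 15  [line 7·x + -21·y + 336 = 0 ∩ |AD|² = 1370/9]
   → A = (-3, 15)
3. C_x = -3/2  [C is the midpoint of FE]
4. C_y = 1/2  [C is the midpoint of FE]
   → C = (-3/2, 1/2)
5. G_x = 5/2  [CB ∥ GA ∩ BA ∥ CG]
6. G_y = 17/2  [CB ∥ GA ∩ BA ∥ CG]
   → G = (5/2, 17/2)

A = (-3, 15)
C = (-3/2, 1/2)
G = (5/2, 17/2)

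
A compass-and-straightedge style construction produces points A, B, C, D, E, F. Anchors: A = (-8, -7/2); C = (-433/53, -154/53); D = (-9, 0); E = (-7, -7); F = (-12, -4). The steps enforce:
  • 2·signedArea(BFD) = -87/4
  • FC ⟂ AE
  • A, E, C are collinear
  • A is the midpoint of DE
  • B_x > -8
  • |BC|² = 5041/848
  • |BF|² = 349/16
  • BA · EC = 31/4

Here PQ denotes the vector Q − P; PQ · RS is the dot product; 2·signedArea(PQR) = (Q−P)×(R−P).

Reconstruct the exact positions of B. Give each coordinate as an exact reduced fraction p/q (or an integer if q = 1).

1. B_x = -15/2  [2·signedArea(BFD) = -87/4 ∩ BA · EC = 31/4]
2. B_y = -21/4  [2·signedArea(BFD) = -87/4 ∩ BA · EC = 31/4]
   → B = (-15/2, -21/4)

B = (-15/2, -21/4)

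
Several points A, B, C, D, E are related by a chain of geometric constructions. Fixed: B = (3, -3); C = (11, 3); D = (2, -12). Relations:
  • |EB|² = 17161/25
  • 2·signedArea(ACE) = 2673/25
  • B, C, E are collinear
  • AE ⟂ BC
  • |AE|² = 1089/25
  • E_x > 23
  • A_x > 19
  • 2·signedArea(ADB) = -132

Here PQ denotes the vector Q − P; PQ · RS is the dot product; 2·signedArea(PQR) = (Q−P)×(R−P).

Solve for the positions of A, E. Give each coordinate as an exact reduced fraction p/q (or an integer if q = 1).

1. E_x = 599/25  [line -6·x + 8·y + 42 = 0 ∩ |EB|² = 17161/25]
2. E_y = 318/25  [line -6·x + 8·y + 42 = 0 ∩ |EB|² = 17161/25]
   → E = (599/25, 318/25)
3. A_x = 20  [2·signedArea(ACE) = 2673/25 ∩ AE ⟂ BC]
4. A_y = 18  [2·signedArea(ACE) = 2673/25 ∩ AE ⟂ BC]
   → A = (20, 18)

A = (20, 18)
E = (599/25, 318/25)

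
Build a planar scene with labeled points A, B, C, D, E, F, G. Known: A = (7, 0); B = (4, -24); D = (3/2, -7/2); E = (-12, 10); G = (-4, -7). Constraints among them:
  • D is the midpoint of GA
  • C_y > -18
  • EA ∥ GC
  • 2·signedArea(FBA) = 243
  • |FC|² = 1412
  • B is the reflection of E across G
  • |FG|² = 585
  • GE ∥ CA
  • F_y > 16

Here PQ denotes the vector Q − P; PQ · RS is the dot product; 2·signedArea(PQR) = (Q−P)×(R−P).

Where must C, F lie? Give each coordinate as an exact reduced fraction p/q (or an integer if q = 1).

1. C_x = 15  [GE ∥ CA ∩ EA ∥ GC]
2. C_y = -17  [GE ∥ CA ∩ EA ∥ GC]
   → C = (15, -17)
3. F_x = -1  [line -24·x + 3·y + -75 = 0 ∩ |FG|² = 585]
4. F_y = 17  [line -24·x + 3·y + -75 = 0 ∩ |FG|² = 585]
   → F = (-1, 17)

C = (15, -17)
F = (-1, 17)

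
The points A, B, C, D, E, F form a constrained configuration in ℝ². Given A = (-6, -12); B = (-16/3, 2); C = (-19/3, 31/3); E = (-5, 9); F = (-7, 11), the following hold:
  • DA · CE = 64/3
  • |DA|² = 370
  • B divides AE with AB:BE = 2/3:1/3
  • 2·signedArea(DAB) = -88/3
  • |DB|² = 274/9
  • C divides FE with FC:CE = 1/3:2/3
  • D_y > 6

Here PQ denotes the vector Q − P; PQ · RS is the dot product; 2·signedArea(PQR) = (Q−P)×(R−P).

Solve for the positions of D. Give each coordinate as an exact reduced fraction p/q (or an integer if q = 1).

D = (-3, 7)

1. D_x = -3  [DA · CE = 64/3 ∩ 2·signedArea(DAB) = -88/3]
2. D_y = 7  [DA · CE = 64/3 ∩ 2·signedArea(DAB) = -88/3]
   → D = (-3, 7)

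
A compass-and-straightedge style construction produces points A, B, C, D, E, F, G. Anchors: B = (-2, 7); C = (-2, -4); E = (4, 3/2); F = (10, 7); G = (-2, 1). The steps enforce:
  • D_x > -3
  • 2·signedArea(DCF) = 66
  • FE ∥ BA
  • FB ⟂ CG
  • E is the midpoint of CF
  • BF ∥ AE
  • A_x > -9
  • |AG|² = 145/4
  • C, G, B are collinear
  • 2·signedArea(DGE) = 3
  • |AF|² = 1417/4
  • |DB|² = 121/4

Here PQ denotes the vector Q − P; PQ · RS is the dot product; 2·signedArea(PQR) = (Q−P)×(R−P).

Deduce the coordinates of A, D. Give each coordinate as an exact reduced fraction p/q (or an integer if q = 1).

A = (-8, 3/2)
D = (-2, 3/2)

1. A_x = -8  [BF ∥ AE ∩ FE ∥ BA]
2. A_y = 3/2  [BF ∥ AE ∩ FE ∥ BA]
   → A = (-8, 3/2)
3. D_x = -2  [2·signedArea(DGE) = 3 ∩ 2·signedArea(DCF) = 66]
4. D_y = 3/2  [2·signedArea(DGE) = 3 ∩ 2·signedArea(DCF) = 66]
   → D = (-2, 3/2)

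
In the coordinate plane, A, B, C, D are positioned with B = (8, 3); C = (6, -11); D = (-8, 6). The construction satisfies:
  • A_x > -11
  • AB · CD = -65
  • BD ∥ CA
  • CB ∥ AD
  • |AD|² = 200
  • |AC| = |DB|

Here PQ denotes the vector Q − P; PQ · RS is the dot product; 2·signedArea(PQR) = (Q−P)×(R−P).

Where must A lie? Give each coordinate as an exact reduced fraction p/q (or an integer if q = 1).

A = (-10, -8)

1. A_x = -10  [CB ∥ AD ∩ BD ∥ CA]
2. A_y = -8  [CB ∥ AD ∩ BD ∥ CA]
   → A = (-10, -8)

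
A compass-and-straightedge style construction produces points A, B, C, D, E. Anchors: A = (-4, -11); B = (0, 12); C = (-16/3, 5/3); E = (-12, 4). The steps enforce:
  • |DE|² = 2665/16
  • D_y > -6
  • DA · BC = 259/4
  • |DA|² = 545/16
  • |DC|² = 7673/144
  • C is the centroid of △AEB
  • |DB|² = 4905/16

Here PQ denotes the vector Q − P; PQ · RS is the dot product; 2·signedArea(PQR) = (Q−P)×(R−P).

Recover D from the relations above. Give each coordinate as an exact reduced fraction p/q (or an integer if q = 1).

D = (-3, -21/4)

1. D_x = -3  [line 16/3·x + 31/3·y + 281/4 = 0 ∩ |DA|² = 545/16]
2. D_y = -21/4  [line 16/3·x + 31/3·y + 281/4 = 0 ∩ |DA|² = 545/16]
   → D = (-3, -21/4)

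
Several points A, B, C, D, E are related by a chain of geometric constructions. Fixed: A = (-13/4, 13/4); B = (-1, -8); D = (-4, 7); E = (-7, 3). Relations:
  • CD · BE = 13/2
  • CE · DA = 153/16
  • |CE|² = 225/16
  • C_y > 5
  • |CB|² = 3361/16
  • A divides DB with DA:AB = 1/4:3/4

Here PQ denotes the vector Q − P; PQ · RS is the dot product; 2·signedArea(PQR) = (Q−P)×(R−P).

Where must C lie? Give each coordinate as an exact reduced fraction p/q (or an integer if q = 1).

C = (-19/4, 6)

1. C_x = -19/4  [CD · BE = 13/2 ∩ CE · DA = 153/16]
2. C_y = 6  [CD · BE = 13/2 ∩ CE · DA = 153/16]
   → C = (-19/4, 6)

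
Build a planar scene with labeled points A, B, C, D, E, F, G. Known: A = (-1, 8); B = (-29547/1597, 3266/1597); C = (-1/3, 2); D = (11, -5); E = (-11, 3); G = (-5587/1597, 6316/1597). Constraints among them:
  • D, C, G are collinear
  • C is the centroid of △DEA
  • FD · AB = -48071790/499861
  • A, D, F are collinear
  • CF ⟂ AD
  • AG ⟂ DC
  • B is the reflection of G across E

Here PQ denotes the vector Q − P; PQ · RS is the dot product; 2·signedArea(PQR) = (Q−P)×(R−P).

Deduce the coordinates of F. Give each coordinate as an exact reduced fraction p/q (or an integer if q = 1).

1. F_x = 719/313  [A, D, F are collinear ∩ CF ⟂ AD]
2. F_y = 1386/313  [A, D, F are collinear ∩ CF ⟂ AD]
   → F = (719/313, 1386/313)

F = (719/313, 1386/313)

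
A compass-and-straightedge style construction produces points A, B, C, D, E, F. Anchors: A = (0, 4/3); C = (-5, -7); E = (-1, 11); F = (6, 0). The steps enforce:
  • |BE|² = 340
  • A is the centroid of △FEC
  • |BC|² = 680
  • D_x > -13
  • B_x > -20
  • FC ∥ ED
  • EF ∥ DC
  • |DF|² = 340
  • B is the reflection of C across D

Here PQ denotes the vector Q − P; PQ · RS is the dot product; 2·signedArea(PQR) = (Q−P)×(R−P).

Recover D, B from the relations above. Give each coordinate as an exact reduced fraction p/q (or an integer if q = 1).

B = (-19, 15)
D = (-12, 4)

1. D_x = -12  [EF ∥ DC ∩ FC ∥ ED]
2. D_y = 4  [EF ∥ DC ∩ FC ∥ ED]
   → D = (-12, 4)
3. B_x = -19  [B is the reflection of C across D]
4. B_y = 15  [B is the reflection of C across D]
   → B = (-19, 15)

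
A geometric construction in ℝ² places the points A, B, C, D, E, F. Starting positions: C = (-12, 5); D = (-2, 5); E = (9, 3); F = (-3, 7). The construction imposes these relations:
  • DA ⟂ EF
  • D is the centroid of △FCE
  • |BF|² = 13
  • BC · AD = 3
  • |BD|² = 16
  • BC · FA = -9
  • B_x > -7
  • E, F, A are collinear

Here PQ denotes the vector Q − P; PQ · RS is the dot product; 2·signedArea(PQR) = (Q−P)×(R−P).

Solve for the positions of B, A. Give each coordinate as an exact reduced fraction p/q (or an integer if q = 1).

1. A_x = -3/2  [E, F, A are collinear ∩ DA ⟂ EF]
2. A_y = 13/2  [E, F, A are collinear ∩ DA ⟂ EF]
   → A = (-3/2, 13/2)
3. B_x = -6  [BC · AD = 3 ∩ BC · FA = -9]
4. B_y = 5  [BC · AD = 3 ∩ BC · FA = -9]
   → B = (-6, 5)

A = (-3/2, 13/2)
B = (-6, 5)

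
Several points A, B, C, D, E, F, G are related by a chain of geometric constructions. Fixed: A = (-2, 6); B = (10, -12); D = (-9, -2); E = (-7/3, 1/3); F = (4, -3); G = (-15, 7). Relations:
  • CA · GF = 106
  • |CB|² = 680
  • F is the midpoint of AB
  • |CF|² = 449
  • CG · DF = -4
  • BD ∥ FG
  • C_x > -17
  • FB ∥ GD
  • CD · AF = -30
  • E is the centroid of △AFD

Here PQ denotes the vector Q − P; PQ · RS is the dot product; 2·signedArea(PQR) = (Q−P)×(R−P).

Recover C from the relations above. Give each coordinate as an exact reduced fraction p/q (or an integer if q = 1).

1. C_x = -16  [CA · GF = 106 ∩ CD · AF = -30]
2. C_y = -10  [CA · GF = 106 ∩ CD · AF = -30]
   → C = (-16, -10)

C = (-16, -10)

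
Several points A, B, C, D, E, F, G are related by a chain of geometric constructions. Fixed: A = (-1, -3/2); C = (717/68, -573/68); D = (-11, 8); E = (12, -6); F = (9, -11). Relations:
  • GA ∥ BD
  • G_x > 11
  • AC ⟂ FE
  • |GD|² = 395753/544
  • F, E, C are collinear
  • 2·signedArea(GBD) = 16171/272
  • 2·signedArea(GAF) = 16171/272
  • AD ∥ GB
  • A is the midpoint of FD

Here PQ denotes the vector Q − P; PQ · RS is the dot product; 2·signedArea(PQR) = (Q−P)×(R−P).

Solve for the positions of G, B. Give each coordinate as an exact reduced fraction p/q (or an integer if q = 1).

1. G_x = 1533/136  [line 19/2·x + 10·y + -9507/272 = 0 ∩ |GD|² = 395753/544]
2. G_y = -981/136  [line 19/2·x + 10·y + -9507/272 = 0 ∩ |GD|² = 395753/544]
   → G = (1533/136, -981/136)
3. B_x = 173/136  [2·signedArea(GBD) = 16171/272 ∩ GA ∥ BD]
4. B_y = 311/136  [2·signedArea(GBD) = 16171/272 ∩ GA ∥ BD]
   → B = (173/136, 311/136)

B = (173/136, 311/136)
G = (1533/136, -981/136)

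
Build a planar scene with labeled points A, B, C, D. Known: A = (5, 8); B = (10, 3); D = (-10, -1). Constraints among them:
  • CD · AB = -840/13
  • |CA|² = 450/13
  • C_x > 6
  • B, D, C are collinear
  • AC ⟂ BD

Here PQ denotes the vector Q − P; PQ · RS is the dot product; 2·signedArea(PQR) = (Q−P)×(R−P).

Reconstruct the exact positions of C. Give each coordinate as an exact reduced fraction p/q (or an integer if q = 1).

C = (80/13, 29/13)

1. C_x = 80/13  [B, D, C are collinear ∩ AC ⟂ BD]
2. C_y = 29/13  [B, D, C are collinear ∩ AC ⟂ BD]
   → C = (80/13, 29/13)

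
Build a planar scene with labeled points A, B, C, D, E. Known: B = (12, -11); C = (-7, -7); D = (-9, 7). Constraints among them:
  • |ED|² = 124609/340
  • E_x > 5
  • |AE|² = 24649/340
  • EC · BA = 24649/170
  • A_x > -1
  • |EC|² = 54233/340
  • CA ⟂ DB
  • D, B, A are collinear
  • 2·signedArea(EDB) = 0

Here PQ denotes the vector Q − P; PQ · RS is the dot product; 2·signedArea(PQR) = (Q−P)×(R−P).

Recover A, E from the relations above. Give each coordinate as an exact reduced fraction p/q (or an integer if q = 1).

1. A_x = -79/85  [D, B, A are collinear ∩ CA ⟂ DB]
2. A_y = 7/85  [D, B, A are collinear ∩ CA ⟂ DB]
   → A = (-79/85, 7/85)
3. E_x = 941/170  [2·signedArea(EDB) = 0 ∩ EC · BA = 24649/170]
4. E_y = -464/85  [2·signedArea(EDB) = 0 ∩ EC · BA = 24649/170]
   → E = (941/170, -464/85)

A = (-79/85, 7/85)
E = (941/170, -464/85)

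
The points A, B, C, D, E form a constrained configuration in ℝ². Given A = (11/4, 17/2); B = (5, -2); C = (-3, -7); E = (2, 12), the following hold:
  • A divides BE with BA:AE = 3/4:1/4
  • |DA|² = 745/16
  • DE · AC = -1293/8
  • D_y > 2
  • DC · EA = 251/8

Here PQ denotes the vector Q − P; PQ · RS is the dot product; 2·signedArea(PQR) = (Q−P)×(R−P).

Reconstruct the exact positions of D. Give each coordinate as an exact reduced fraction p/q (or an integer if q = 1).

D = (-1/2, 5/2)

1. D_x = -1/2  [DE · AC = -1293/8 ∩ DC · EA = 251/8]
2. D_y = 5/2  [DE · AC = -1293/8 ∩ DC · EA = 251/8]
   → D = (-1/2, 5/2)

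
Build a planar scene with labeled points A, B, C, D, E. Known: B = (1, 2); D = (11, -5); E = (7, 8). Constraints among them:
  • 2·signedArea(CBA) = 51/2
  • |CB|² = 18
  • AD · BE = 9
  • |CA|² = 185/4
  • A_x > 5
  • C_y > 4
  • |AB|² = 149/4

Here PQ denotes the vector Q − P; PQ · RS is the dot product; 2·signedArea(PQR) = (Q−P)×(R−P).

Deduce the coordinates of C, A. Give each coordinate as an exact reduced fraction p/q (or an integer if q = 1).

1. A_x = 6  [line -6·x + -6·y + 27 = 0 ∩ |AB|² = 149/4]
2. A_y = -3/2  [line -6·x + -6·y + 27 = 0 ∩ |AB|² = 149/4]
   → A = (6, -3/2)
3. C_x = 4  [line 7/2·x + 5·y + -39 = 0 ∩ |CA|² = 185/4]
4. C_y = 5  [line 7/2·x + 5·y + -39 = 0 ∩ |CA|² = 185/4]
   → C = (4, 5)

A = (6, -3/2)
C = (4, 5)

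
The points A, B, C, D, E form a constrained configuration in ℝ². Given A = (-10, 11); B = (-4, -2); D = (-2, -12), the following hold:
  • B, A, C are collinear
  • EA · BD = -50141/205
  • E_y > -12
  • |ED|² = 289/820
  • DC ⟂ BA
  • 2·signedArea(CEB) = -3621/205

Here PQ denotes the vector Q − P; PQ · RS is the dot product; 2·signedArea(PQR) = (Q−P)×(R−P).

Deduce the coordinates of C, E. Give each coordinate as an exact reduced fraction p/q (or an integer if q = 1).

C = (32/205, -2256/205)
E = (-599/410, -2409/205)

1. C_x = 32/205  [B, A, C are collinear ∩ DC ⟂ BA]
2. C_y = -2256/205  [B, A, C are collinear ∩ DC ⟂ BA]
   → C = (32/205, -2256/205)
3. E_x = -599/410  [EA · BD = -50141/205 ∩ 2·signedArea(CEB) = -3621/205]
4. E_y = -2409/205  [EA · BD = -50141/205 ∩ 2·signedArea(CEB) = -3621/205]
   → E = (-599/410, -2409/205)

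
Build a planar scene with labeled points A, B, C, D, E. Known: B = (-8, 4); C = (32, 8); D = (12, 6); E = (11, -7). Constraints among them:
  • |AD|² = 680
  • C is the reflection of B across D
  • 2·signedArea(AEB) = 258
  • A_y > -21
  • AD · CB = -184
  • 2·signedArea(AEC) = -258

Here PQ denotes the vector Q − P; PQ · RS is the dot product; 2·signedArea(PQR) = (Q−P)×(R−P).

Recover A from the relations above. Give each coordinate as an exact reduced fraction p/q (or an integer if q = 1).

1. A_x = 10  [2·signedArea(AEC) = -258 ∩ 2·signedArea(AEB) = 258]
2. A_y = -20  [2·signedArea(AEC) = -258 ∩ 2·signedArea(AEB) = 258]
   → A = (10, -20)

A = (10, -20)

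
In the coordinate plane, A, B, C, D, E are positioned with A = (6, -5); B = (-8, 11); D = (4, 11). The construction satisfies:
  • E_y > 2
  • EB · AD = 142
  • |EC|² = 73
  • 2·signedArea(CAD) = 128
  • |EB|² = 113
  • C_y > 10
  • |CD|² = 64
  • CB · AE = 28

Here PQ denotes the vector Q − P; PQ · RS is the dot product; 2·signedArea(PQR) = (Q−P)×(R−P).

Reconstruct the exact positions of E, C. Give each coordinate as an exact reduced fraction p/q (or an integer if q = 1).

1. E_x = -1  [line 2·x + -16·y + 50 = 0 ∩ |EB|² = 113]
2. E_y = 3  [line 2·x + -16·y + 50 = 0 ∩ |EB|² = 113]
   → E = (-1, 3)
3. C_x = -4  [2·signedArea(CAD) = 128 ∩ CB · AE = 28]
4. C_y = 11  [2·signedArea(CAD) = 128 ∩ CB · AE = 28]
   → C = (-4, 11)

C = (-4, 11)
E = (-1, 3)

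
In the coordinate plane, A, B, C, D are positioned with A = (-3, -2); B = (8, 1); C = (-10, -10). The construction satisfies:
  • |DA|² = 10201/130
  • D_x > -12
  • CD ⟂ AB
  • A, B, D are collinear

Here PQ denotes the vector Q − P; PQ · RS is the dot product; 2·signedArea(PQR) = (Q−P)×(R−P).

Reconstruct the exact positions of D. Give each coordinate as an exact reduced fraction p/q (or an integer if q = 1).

1. D_x = -1501/130  [A, B, D are collinear ∩ CD ⟂ AB]
2. D_y = -563/130  [A, B, D are collinear ∩ CD ⟂ AB]
   → D = (-1501/130, -563/130)

D = (-1501/130, -563/130)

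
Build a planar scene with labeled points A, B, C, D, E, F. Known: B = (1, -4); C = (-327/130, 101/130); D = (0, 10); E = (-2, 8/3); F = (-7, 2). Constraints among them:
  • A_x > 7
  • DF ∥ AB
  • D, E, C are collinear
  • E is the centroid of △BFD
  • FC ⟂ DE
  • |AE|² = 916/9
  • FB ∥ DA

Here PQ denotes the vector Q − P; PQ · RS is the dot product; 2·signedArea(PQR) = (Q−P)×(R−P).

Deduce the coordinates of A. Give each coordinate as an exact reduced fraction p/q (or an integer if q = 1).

1. A_x = 8  [DF ∥ AB ∩ FB ∥ DA]
2. A_y = 4  [DF ∥ AB ∩ FB ∥ DA]
   → A = (8, 4)

A = (8, 4)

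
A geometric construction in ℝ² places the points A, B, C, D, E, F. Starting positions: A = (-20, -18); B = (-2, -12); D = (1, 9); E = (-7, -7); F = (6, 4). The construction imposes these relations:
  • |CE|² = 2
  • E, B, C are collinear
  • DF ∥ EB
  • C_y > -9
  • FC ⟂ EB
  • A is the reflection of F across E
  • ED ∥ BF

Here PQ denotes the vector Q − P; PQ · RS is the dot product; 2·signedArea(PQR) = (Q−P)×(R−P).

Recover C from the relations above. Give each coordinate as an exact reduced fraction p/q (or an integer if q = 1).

C = (-6, -8)

1. C_x = -6  [E, B, C are collinear ∩ FC ⟂ EB]
2. C_y = -8  [E, B, C are collinear ∩ FC ⟂ EB]
   → C = (-6, -8)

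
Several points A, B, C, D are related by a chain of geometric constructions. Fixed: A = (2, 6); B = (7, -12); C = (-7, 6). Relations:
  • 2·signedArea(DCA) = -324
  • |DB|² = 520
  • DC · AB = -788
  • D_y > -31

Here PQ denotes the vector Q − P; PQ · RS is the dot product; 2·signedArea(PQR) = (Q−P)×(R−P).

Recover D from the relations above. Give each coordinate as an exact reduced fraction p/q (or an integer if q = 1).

1. D_x = 21  [DC · AB = -788 ∩ 2·signedArea(DCA) = -324]
2. D_y = -30  [DC · AB = -788 ∩ 2·signedArea(DCA) = -324]
   → D = (21, -30)

D = (21, -30)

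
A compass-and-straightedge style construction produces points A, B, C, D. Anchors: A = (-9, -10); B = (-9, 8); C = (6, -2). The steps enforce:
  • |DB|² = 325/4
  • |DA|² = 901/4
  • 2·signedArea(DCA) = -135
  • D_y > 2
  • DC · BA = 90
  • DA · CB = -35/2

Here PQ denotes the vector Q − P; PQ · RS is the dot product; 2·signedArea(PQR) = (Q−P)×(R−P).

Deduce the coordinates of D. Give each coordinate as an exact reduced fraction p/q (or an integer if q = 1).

D = (-3/2, 3)

1. D_x = -3/2  [DC · BA = 90 ∩ DA · CB = -35/2]
2. D_y = 3  [DC · BA = 90 ∩ DA · CB = -35/2]
   → D = (-3/2, 3)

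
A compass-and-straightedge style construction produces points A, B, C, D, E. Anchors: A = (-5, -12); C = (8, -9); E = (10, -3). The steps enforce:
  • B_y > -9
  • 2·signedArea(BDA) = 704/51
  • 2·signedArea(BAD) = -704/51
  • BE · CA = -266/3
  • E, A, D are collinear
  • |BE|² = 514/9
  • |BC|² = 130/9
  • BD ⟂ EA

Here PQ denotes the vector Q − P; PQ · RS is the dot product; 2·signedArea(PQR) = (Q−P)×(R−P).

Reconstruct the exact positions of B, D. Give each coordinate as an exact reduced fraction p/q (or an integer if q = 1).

B = (13/3, -8)
D = (185/51, -116/17)

1. B_x = 13/3  [line 13·x + 3·y + -97/3 = 0 ∩ |BC|² = 130/9]
2. B_y = -8  [line 13·x + 3·y + -97/3 = 0 ∩ |BC|² = 130/9]
   → B = (13/3, -8)
3. D_x = 185/51  [2·signedArea(BAD) = -704/51 ∩ E, A, D are collinear]
4. D_y = -116/17  [2·signedArea(BAD) = -704/51 ∩ E, A, D are collinear]
   → D = (185/51, -116/17)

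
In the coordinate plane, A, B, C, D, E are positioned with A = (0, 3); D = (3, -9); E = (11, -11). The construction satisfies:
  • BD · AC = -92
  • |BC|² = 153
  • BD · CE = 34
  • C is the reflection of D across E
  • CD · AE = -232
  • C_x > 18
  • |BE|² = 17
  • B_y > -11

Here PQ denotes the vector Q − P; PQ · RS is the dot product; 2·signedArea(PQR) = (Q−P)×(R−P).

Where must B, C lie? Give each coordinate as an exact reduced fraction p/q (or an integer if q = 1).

1. C_x = 19  [C is the reflection of D across E]
2. C_y = -13  [C is the reflection of D across E]
   → C = (19, -13)
3. B_x = 7  [BD · AC = -92 ∩ BD · CE = 34]
4. B_y = -10  [BD · AC = -92 ∩ BD · CE = 34]
   → B = (7, -10)

B = (7, -10)
C = (19, -13)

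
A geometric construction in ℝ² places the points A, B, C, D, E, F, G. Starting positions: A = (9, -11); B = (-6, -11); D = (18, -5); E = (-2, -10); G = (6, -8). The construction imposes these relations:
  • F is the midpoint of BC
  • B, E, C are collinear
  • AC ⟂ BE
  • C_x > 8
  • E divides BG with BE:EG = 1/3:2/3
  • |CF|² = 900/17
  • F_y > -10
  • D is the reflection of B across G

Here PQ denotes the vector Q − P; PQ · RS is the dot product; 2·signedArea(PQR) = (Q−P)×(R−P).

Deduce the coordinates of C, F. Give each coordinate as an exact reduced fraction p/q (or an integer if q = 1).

1. C_x = 138/17  [B, E, C are collinear ∩ AC ⟂ BE]
2. C_y = -127/17  [B, E, C are collinear ∩ AC ⟂ BE]
   → C = (138/17, -127/17)
3. F_x = 18/17  [F is the midpoint of BC]
4. F_y = -157/17  [F is the midpoint of BC]
   → F = (18/17, -157/17)

C = (138/17, -127/17)
F = (18/17, -157/17)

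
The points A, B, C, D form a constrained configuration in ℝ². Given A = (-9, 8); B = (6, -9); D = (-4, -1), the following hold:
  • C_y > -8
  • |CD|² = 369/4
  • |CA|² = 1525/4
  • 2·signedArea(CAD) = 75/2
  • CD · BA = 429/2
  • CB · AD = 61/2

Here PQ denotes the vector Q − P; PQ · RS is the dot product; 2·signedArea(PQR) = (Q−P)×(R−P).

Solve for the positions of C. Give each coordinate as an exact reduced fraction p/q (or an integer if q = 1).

C = (7/2, -7)

1. C_x = 7/2  [CB · AD = 61/2 ∩ 2·signedArea(CAD) = 75/2]
2. C_y = -7  [CB · AD = 61/2 ∩ 2·signedArea(CAD) = 75/2]
   → C = (7/2, -7)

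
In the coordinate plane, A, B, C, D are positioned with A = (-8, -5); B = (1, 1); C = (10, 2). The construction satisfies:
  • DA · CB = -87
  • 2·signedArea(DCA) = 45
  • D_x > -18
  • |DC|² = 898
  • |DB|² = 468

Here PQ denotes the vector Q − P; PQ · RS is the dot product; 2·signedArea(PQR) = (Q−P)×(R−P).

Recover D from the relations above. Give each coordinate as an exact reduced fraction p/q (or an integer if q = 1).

1. D_x = -17  [2·signedArea(DCA) = 45 ∩ DA · CB = -87]
2. D_y = -11  [2·signedArea(DCA) = 45 ∩ DA · CB = -87]
   → D = (-17, -11)

D = (-17, -11)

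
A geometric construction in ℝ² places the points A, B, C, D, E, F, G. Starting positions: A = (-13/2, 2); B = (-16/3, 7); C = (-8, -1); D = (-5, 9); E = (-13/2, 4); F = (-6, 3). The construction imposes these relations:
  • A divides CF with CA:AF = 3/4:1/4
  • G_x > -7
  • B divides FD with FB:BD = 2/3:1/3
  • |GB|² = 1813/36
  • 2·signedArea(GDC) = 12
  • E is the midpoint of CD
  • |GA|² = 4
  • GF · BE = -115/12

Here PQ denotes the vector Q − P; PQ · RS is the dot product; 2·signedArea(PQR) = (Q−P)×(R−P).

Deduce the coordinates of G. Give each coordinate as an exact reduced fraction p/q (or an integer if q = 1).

G = (-13/2, 0)

1. G_x = -13/2  [2·signedArea(GDC) = 12 ∩ GF · BE = -115/12]
2. G_y = 0  [2·signedArea(GDC) = 12 ∩ GF · BE = -115/12]
   → G = (-13/2, 0)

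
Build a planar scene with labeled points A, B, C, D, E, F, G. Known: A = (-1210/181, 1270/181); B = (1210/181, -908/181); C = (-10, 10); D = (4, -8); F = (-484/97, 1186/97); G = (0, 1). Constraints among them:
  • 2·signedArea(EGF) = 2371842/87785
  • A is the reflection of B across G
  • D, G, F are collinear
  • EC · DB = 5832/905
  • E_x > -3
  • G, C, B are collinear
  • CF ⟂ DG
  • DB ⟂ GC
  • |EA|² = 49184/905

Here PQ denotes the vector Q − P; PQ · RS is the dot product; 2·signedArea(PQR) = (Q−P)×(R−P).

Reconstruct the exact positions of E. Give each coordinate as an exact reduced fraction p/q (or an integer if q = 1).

E = (-2182/905, 914/905)

1. E_x = -2182/905  [EC · DB = 5832/905 ∩ 2·signedArea(EGF) = 2371842/87785]
2. E_y = 914/905  [EC · DB = 5832/905 ∩ 2·signedArea(EGF) = 2371842/87785]
   → E = (-2182/905, 914/905)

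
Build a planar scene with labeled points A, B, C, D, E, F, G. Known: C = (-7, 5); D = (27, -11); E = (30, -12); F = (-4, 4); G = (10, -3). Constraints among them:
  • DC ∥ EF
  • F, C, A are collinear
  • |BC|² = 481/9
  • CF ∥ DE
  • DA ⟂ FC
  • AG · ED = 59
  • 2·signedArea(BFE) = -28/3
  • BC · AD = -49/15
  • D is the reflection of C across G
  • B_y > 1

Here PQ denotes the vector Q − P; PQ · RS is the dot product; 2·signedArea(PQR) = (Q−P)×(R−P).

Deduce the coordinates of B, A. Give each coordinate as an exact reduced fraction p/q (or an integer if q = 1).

1. A_x = 142/5  [F, C, A are collinear ∩ DA ⟂ FC]
2. A_y = -34/5  [F, C, A are collinear ∩ DA ⟂ FC]
   → A = (142/5, -34/5)
3. B_x = -1/3  [2·signedArea(BFE) = -28/3 ∩ BC · AD = -49/15]
4. B_y = 2  [2·signedArea(BFE) = -28/3 ∩ BC · AD = -49/15]
   → B = (-1/3, 2)

A = (142/5, -34/5)
B = (-1/3, 2)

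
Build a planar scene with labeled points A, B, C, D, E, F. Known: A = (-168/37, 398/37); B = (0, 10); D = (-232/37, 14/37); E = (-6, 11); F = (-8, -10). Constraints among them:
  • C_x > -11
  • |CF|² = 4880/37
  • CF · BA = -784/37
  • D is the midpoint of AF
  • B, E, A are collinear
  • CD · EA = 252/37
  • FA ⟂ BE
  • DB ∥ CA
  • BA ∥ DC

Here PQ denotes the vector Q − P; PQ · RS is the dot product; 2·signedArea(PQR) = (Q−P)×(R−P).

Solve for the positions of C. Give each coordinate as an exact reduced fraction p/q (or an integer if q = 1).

C = (-400/37, 42/37)

1. C_x = -400/37  [DB ∥ CA ∩ BA ∥ DC]
2. C_y = 42/37  [DB ∥ CA ∩ BA ∥ DC]
   → C = (-400/37, 42/37)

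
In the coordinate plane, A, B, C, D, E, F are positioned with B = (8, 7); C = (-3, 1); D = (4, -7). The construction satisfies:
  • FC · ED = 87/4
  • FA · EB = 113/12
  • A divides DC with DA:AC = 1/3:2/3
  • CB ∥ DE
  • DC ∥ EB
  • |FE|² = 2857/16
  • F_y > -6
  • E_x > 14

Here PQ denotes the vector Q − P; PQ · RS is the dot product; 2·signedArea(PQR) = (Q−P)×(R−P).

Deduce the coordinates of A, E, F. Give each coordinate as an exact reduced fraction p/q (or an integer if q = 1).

A = (5/3, -13/3)
E = (15, -1)
F = (9/4, -5)

1. A_x = 5/3  [A divides DC with DA:AC = 1/3:2/3]
2. A_y = -13/3  [A divides DC with DA:AC = 1/3:2/3]
   → A = (5/3, -13/3)
3. E_x = 15  [DC ∥ EB ∩ CB ∥ DE]
4. E_y = -1  [DC ∥ EB ∩ CB ∥ DE]
   → E = (15, -1)
5. F_x = 9/4  [FC · ED = 87/4 ∩ FA · EB = 113/12]
6. F_y = -5  [FC · ED = 87/4 ∩ FA · EB = 113/12]
   → F = (9/4, -5)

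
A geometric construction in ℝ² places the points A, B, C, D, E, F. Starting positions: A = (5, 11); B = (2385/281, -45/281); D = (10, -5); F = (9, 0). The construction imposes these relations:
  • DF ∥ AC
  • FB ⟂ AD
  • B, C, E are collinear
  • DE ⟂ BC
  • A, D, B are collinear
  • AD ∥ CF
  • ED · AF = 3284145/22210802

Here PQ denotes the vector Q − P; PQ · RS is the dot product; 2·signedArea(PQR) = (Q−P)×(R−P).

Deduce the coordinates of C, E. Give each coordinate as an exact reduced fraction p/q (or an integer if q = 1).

C = (4, 16)
E = (218634155/22210802, -112018675/22210802)

1. C_x = 4  [AD ∥ CF ∩ DF ∥ AC]
2. C_y = 16  [AD ∥ CF ∩ DF ∥ AC]
   → C = (4, 16)
3. E_x = 218634155/22210802  [B, C, E are collinear ∩ DE ⟂ BC]
4. E_y = -112018675/22210802  [B, C, E are collinear ∩ DE ⟂ BC]
   → E = (218634155/22210802, -112018675/22210802)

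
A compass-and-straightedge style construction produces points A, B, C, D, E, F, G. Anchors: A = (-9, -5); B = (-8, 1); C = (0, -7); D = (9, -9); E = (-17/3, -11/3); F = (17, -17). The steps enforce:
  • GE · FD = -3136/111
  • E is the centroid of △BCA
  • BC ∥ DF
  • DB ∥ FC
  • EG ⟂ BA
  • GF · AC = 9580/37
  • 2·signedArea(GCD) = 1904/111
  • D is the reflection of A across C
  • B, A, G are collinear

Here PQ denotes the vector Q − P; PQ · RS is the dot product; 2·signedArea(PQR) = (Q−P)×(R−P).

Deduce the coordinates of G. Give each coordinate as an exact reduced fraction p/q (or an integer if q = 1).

G = (-965/111, -117/37)

1. G_x = -965/111  [B, A, G are collinear ∩ EG ⟂ BA]
2. G_y = -117/37  [B, A, G are collinear ∩ EG ⟂ BA]
   → G = (-965/111, -117/37)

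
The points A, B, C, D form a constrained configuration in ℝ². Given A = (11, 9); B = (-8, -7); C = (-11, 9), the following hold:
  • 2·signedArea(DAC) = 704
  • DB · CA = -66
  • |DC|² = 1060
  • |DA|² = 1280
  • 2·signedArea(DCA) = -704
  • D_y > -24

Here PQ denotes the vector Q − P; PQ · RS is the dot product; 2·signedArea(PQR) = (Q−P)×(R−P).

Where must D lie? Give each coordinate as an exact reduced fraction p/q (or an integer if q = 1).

1. D_x = -5  [2·signedArea(DCA) = -704 ∩ DB · CA = -66]
2. D_y = -23  [2·signedArea(DCA) = -704 ∩ DB · CA = -66]
   → D = (-5, -23)

D = (-5, -23)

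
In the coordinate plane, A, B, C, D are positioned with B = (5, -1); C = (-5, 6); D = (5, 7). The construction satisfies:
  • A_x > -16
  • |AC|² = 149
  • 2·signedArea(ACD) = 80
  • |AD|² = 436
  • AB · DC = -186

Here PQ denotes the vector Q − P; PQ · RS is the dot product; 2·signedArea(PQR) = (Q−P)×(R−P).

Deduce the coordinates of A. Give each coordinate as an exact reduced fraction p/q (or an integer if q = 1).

A = (-15, 13)

1. A_x = -15  [2·signedArea(ACD) = 80 ∩ AB · DC = -186]
2. A_y = 13  [2·signedArea(ACD) = 80 ∩ AB · DC = -186]
   → A = (-15, 13)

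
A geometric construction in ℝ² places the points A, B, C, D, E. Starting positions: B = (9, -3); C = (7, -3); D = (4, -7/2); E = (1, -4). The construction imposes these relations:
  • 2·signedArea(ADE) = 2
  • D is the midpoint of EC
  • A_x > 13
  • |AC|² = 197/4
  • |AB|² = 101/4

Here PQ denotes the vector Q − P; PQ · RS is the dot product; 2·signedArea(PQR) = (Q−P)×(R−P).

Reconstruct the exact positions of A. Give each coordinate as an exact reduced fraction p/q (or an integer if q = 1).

A = (14, -5/2)

1. A_x = 14  [line 1/2·x + -3·y + -29/2 = 0 ∩ |AB|² = 101/4]
2. A_y = -5/2  [line 1/2·x + -3·y + -29/2 = 0 ∩ |AB|² = 101/4]
   → A = (14, -5/2)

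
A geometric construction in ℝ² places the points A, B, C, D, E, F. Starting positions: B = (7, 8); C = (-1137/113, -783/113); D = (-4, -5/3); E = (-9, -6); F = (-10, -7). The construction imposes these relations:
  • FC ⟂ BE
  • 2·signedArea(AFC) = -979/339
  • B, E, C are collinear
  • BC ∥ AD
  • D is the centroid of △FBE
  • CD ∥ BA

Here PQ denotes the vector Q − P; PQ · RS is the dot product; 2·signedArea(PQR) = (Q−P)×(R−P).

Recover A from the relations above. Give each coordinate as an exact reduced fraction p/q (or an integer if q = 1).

A = (1476/113, 4496/339)

1. A_x = 1476/113  [BC ∥ AD ∩ CD ∥ BA]
2. A_y = 4496/339  [BC ∥ AD ∩ CD ∥ BA]
   → A = (1476/113, 4496/339)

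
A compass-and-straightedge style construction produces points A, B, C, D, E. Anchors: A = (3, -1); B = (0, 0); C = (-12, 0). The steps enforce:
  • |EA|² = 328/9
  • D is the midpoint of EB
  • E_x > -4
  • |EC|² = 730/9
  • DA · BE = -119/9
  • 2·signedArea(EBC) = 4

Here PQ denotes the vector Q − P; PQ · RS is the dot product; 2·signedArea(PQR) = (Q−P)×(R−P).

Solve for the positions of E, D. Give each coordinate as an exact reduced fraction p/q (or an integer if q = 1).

D = (-3/2, -1/6)
E = (-3, -1/3)

1. E_y = -1/3  [2·signedArea(EBC) = 4]
2. E_x = -3  [|EC|² = 730/9]
   → E = (-3, -1/3)
3. D_x = -3/2  [D is the midpoint of EB]
4. D_y = -1/6  [D is the midpoint of EB]
   → D = (-3/2, -1/6)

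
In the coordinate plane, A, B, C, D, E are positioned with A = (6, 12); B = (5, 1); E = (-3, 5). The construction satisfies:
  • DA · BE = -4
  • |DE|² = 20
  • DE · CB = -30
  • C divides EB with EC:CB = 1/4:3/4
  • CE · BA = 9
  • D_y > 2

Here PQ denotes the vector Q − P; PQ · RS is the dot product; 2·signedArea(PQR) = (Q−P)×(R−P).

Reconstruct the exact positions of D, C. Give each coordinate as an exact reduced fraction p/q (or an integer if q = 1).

1. D_x = 1  [line 8·x + -4·y + 4 = 0 ∩ |DE|² = 20]
2. D_y = 3  [line 8·x + -4·y + 4 = 0 ∩ |DE|² = 20]
   → D = (1, 3)
3. C_x = -1  [DE · CB = -30 ∩ C divides EB with EC:CB = 1/4:3/4]
4. C_y = 4  [DE · CB = -30 ∩ C divides EB with EC:CB = 1/4:3/4]
   → C = (-1, 4)

C = (-1, 4)
D = (1, 3)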